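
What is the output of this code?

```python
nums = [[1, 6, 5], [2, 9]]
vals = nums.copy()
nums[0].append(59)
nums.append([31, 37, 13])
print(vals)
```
[[1, 6, 5, 59], [2, 9]]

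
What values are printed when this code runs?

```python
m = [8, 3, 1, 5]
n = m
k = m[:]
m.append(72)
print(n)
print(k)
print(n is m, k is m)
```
[8, 3, 1, 5, 72]
[8, 3, 1, 5]
True False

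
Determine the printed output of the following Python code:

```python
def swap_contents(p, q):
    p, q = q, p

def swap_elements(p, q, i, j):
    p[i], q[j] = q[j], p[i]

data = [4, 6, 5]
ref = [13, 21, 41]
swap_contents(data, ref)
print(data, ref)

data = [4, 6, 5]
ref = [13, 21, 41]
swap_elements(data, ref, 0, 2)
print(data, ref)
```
[4, 6, 5] [13, 21, 41]
[41, 6, 5] [13, 21, 4]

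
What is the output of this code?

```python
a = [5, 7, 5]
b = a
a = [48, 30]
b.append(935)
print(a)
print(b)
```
[48, 30]
[5, 7, 5, 935]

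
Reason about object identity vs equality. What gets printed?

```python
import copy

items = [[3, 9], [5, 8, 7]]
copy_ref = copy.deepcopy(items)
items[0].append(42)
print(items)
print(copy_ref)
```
[[3, 9, 42], [5, 8, 7]]
[[3, 9], [5, 8, 7]]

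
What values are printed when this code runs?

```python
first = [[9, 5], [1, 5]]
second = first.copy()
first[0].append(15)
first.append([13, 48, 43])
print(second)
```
[[9, 5, 15], [1, 5]]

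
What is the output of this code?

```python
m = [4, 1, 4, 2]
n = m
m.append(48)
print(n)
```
[4, 1, 4, 2, 48]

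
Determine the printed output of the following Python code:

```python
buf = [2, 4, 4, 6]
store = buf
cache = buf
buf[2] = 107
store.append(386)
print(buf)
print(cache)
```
[2, 4, 107, 6, 386]
[2, 4, 107, 6, 386]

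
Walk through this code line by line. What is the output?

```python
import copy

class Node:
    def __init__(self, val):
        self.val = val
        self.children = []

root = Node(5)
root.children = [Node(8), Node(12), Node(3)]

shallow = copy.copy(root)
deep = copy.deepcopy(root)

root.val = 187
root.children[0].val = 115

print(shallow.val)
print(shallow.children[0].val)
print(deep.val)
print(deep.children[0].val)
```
5
115
5
8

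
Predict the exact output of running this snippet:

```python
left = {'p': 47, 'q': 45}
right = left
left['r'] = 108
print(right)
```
{'p': 47, 'q': 45, 'r': 108}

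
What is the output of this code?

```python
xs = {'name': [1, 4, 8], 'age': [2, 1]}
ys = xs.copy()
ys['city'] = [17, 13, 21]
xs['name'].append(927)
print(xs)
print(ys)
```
{'name': [1, 4, 8, 927], 'age': [2, 1]}
{'name': [1, 4, 8, 927], 'age': [2, 1], 'city': [17, 13, 21]}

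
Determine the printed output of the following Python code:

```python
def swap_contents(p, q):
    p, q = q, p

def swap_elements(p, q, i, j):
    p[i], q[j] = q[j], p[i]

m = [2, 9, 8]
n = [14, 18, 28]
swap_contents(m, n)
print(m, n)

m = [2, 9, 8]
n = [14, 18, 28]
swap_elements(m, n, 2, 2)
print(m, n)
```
[2, 9, 8] [14, 18, 28]
[2, 9, 28] [14, 18, 8]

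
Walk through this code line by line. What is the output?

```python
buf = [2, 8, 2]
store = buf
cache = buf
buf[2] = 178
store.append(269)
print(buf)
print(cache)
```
[2, 8, 178, 269]
[2, 8, 178, 269]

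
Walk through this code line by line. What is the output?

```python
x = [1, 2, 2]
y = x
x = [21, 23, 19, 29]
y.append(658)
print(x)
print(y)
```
[21, 23, 19, 29]
[1, 2, 2, 658]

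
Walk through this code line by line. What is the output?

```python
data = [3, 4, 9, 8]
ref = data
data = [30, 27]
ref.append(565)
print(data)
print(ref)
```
[30, 27]
[3, 4, 9, 8, 565]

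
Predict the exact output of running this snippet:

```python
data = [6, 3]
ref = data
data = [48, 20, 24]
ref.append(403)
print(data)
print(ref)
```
[48, 20, 24]
[6, 3, 403]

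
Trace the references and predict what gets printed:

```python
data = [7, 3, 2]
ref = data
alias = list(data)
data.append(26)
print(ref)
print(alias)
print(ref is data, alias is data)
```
[7, 3, 2, 26]
[7, 3, 2]
True False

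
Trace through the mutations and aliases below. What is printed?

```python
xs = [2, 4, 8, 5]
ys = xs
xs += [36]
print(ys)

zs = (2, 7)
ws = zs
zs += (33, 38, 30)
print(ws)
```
[2, 4, 8, 5, 36]
(2, 7)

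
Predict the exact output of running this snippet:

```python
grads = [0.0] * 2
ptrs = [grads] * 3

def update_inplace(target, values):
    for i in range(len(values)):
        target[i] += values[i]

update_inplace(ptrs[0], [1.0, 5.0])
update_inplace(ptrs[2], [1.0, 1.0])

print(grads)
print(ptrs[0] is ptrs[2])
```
[2.0, 6.0]
True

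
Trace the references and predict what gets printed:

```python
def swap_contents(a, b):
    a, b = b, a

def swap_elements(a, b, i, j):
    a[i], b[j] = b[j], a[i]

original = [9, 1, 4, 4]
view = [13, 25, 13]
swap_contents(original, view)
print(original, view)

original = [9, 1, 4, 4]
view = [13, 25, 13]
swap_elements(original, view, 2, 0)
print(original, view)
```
[9, 1, 4, 4] [13, 25, 13]
[9, 1, 13, 4] [4, 25, 13]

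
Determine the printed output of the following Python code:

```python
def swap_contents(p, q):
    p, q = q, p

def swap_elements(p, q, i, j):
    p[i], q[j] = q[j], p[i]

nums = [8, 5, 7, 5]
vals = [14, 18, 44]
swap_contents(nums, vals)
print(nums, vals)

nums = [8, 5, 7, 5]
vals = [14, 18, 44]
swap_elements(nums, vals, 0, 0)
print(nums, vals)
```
[8, 5, 7, 5] [14, 18, 44]
[14, 5, 7, 5] [8, 18, 44]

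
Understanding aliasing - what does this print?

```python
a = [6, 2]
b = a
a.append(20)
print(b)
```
[6, 2, 20]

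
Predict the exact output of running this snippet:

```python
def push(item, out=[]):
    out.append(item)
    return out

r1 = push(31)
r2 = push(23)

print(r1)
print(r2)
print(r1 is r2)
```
[31, 23]
[31, 23]
True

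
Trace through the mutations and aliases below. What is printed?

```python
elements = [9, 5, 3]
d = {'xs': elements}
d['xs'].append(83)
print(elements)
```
[9, 5, 3, 83]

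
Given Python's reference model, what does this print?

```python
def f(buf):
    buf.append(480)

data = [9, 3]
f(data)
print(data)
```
[9, 3, 480]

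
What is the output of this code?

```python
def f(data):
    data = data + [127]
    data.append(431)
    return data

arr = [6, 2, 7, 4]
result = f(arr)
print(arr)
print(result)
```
[6, 2, 7, 4]
[6, 2, 7, 4, 127, 431]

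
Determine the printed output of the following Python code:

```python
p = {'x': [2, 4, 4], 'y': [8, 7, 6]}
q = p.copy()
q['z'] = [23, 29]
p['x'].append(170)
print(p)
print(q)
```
{'x': [2, 4, 4, 170], 'y': [8, 7, 6]}
{'x': [2, 4, 4, 170], 'y': [8, 7, 6], 'z': [23, 29]}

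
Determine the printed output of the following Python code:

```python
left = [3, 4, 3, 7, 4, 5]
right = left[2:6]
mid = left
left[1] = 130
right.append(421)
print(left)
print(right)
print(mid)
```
[3, 130, 3, 7, 4, 5]
[3, 7, 4, 5, 421]
[3, 130, 3, 7, 4, 5]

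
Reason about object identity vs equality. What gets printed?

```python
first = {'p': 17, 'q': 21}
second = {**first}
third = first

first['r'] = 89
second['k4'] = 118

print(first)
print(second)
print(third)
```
{'p': 17, 'q': 21, 'r': 89}
{'p': 17, 'q': 21, 'k4': 118}
{'p': 17, 'q': 21, 'r': 89}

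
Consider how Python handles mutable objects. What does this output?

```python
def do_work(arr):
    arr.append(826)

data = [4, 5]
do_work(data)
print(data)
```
[4, 5, 826]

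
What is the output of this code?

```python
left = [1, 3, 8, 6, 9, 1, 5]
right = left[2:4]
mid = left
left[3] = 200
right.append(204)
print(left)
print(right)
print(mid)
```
[1, 3, 8, 200, 9, 1, 5]
[8, 6, 204]
[1, 3, 8, 200, 9, 1, 5]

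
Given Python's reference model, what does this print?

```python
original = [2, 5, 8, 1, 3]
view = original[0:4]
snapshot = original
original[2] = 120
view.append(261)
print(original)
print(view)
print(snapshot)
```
[2, 5, 120, 1, 3]
[2, 5, 8, 1, 261]
[2, 5, 120, 1, 3]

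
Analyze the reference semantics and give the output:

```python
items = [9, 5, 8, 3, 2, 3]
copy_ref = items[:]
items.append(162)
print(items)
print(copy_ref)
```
[9, 5, 8, 3, 2, 3, 162]
[9, 5, 8, 3, 2, 3]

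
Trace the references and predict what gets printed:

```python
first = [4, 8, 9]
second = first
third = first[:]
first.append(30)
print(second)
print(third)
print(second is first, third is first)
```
[4, 8, 9, 30]
[4, 8, 9]
True False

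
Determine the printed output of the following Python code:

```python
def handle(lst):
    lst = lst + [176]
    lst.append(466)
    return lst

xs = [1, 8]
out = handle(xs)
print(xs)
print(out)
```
[1, 8]
[1, 8, 176, 466]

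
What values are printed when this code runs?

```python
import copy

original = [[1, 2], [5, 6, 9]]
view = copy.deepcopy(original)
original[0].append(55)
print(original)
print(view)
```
[[1, 2, 55], [5, 6, 9]]
[[1, 2], [5, 6, 9]]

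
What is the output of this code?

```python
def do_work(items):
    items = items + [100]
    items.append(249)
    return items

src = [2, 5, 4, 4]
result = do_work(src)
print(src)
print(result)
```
[2, 5, 4, 4]
[2, 5, 4, 4, 100, 249]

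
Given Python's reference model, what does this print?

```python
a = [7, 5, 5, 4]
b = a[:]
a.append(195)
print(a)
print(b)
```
[7, 5, 5, 4, 195]
[7, 5, 5, 4]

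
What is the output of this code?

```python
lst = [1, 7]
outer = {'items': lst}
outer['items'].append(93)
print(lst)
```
[1, 7, 93]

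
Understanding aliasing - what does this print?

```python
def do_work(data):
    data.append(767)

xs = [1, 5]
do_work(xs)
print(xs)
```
[1, 5, 767]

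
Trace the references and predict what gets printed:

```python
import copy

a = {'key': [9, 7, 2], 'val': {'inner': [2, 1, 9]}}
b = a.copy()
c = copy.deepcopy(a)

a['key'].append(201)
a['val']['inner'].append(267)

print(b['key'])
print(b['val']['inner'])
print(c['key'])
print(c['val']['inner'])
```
[9, 7, 2, 201]
[2, 1, 9, 267]
[9, 7, 2]
[2, 1, 9]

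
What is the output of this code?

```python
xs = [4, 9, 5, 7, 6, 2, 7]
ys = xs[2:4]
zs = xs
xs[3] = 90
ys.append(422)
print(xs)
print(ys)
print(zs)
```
[4, 9, 5, 90, 6, 2, 7]
[5, 7, 422]
[4, 9, 5, 90, 6, 2, 7]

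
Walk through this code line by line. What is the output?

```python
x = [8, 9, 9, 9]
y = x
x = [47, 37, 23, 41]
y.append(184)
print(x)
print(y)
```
[47, 37, 23, 41]
[8, 9, 9, 9, 184]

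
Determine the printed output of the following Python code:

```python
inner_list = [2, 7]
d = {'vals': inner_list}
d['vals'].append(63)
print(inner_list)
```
[2, 7, 63]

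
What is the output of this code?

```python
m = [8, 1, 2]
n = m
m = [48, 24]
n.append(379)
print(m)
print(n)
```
[48, 24]
[8, 1, 2, 379]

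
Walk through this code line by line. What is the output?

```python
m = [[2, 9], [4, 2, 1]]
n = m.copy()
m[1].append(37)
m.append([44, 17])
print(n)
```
[[2, 9], [4, 2, 1, 37]]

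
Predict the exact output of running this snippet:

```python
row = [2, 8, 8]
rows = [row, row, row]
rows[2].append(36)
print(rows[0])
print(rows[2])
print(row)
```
[2, 8, 8, 36]
[2, 8, 8, 36]
[2, 8, 8, 36]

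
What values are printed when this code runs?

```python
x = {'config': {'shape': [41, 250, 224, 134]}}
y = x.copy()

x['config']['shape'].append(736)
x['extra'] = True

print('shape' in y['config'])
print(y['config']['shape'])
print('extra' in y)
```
True
[41, 250, 224, 134, 736]
False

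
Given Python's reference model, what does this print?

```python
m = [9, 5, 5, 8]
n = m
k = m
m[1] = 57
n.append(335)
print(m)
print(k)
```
[9, 57, 5, 8, 335]
[9, 57, 5, 8, 335]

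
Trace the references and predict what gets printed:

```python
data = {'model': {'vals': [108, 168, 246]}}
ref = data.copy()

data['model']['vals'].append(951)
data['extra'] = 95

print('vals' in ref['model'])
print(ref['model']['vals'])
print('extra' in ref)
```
True
[108, 168, 246, 951]
False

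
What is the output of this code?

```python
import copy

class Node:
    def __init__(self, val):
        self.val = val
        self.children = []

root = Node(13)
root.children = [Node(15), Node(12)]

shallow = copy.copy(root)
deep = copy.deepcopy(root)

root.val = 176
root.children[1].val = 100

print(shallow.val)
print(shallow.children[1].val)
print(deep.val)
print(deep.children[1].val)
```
13
100
13
12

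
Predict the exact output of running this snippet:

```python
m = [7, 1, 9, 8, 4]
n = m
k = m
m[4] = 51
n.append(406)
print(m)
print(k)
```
[7, 1, 9, 8, 51, 406]
[7, 1, 9, 8, 51, 406]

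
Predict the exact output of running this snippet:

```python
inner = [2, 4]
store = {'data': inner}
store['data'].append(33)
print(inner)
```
[2, 4, 33]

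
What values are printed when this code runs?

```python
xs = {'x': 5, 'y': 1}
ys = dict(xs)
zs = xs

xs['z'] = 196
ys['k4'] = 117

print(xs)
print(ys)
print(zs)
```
{'x': 5, 'y': 1, 'z': 196}
{'x': 5, 'y': 1, 'k4': 117}
{'x': 5, 'y': 1, 'z': 196}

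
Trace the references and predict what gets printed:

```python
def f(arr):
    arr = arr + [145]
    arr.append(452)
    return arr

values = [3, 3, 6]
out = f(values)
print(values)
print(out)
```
[3, 3, 6]
[3, 3, 6, 145, 452]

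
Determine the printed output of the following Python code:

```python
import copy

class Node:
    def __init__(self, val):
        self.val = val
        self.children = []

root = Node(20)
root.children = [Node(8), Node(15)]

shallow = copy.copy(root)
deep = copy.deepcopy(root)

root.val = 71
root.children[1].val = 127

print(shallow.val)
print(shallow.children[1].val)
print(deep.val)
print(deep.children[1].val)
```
20
127
20
15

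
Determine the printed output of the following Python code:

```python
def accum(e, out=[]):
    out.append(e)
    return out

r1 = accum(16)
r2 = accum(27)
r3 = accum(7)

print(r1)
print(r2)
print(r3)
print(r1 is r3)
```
[16, 27, 7]
[16, 27, 7]
[16, 27, 7]
True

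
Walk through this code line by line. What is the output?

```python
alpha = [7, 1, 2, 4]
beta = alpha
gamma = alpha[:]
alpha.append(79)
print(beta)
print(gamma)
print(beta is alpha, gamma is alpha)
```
[7, 1, 2, 4, 79]
[7, 1, 2, 4]
True False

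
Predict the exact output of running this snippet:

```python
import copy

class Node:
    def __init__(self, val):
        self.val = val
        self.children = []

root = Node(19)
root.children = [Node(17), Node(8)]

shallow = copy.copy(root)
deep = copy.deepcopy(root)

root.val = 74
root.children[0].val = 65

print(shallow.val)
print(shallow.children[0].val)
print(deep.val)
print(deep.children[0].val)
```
19
65
19
17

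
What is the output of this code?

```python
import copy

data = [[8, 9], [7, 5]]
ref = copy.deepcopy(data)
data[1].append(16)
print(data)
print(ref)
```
[[8, 9], [7, 5, 16]]
[[8, 9], [7, 5]]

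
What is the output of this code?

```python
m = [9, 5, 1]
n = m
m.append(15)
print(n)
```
[9, 5, 1, 15]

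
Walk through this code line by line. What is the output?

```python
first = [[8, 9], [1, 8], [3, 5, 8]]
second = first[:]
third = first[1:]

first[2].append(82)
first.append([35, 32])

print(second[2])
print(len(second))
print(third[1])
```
[3, 5, 8, 82]
3
[3, 5, 8, 82]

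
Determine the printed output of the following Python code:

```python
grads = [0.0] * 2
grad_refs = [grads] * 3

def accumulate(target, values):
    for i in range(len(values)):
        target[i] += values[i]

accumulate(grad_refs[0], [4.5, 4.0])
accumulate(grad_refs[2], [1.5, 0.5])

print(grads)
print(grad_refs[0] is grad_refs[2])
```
[6.0, 4.5]
True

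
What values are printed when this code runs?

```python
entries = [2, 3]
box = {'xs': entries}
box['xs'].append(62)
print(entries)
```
[2, 3, 62]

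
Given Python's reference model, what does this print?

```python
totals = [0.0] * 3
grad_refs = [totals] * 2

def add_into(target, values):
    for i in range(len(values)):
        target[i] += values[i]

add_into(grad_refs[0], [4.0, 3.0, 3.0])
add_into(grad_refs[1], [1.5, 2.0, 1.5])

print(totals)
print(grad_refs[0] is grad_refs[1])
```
[5.5, 5.0, 4.5]
True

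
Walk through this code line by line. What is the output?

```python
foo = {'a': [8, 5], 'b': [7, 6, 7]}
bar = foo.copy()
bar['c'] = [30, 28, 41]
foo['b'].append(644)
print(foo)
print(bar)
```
{'a': [8, 5], 'b': [7, 6, 7, 644]}
{'a': [8, 5], 'b': [7, 6, 7, 644], 'c': [30, 28, 41]}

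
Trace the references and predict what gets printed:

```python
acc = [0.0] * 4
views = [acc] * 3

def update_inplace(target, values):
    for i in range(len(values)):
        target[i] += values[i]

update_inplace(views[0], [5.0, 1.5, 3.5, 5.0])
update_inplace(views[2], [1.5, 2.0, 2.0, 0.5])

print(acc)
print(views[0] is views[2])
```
[6.5, 3.5, 5.5, 5.5]
True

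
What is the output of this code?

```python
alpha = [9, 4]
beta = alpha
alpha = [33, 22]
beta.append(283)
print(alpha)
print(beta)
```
[33, 22]
[9, 4, 283]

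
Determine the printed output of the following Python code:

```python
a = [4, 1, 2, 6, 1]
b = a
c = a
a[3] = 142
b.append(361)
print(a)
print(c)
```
[4, 1, 2, 142, 1, 361]
[4, 1, 2, 142, 1, 361]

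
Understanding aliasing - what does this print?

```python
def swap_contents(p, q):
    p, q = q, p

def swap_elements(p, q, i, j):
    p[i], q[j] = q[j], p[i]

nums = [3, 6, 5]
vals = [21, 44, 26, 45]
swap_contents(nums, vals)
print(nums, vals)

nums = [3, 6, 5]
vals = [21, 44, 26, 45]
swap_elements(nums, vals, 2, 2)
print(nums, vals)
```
[3, 6, 5] [21, 44, 26, 45]
[3, 6, 26] [21, 44, 5, 45]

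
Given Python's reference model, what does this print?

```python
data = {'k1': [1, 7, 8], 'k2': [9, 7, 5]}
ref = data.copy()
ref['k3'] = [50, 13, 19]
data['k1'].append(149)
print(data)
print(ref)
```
{'k1': [1, 7, 8, 149], 'k2': [9, 7, 5]}
{'k1': [1, 7, 8, 149], 'k2': [9, 7, 5], 'k3': [50, 13, 19]}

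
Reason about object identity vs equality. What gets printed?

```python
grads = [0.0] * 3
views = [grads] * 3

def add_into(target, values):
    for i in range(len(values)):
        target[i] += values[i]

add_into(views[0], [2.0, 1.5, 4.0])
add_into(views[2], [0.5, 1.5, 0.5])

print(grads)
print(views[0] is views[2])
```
[2.5, 3.0, 4.5]
True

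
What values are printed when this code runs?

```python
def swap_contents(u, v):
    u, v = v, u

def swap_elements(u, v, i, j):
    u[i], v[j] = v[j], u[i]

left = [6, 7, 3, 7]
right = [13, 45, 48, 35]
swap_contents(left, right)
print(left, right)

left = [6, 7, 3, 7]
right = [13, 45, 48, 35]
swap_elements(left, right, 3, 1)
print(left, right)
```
[6, 7, 3, 7] [13, 45, 48, 35]
[6, 7, 3, 45] [13, 7, 48, 35]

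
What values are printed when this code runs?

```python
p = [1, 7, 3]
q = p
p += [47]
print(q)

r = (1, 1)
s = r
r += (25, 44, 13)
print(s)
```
[1, 7, 3, 47]
(1, 1)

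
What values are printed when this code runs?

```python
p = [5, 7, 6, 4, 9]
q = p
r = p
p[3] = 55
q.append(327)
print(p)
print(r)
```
[5, 7, 6, 55, 9, 327]
[5, 7, 6, 55, 9, 327]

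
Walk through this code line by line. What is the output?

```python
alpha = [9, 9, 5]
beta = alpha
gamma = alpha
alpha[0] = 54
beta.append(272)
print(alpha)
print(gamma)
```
[54, 9, 5, 272]
[54, 9, 5, 272]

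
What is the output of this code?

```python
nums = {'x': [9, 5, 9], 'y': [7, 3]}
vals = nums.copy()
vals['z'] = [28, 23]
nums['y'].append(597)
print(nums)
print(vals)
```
{'x': [9, 5, 9], 'y': [7, 3, 597]}
{'x': [9, 5, 9], 'y': [7, 3, 597], 'z': [28, 23]}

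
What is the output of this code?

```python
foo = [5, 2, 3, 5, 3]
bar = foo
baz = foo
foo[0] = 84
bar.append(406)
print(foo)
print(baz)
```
[84, 2, 3, 5, 3, 406]
[84, 2, 3, 5, 3, 406]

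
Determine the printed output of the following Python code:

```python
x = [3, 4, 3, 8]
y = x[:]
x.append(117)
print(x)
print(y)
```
[3, 4, 3, 8, 117]
[3, 4, 3, 8]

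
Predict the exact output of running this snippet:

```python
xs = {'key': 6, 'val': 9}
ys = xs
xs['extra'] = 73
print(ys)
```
{'key': 6, 'val': 9, 'extra': 73}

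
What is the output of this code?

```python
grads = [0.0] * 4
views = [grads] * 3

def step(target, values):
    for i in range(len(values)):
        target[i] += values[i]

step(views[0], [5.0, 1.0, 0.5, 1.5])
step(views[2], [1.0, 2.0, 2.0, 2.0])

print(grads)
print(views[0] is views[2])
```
[6.0, 3.0, 2.5, 3.5]
True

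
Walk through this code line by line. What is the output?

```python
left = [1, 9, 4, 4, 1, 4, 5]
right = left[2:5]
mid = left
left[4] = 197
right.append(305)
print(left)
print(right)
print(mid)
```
[1, 9, 4, 4, 197, 4, 5]
[4, 4, 1, 305]
[1, 9, 4, 4, 197, 4, 5]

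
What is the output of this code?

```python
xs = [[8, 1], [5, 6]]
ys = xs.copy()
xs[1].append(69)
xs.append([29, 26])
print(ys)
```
[[8, 1], [5, 6, 69]]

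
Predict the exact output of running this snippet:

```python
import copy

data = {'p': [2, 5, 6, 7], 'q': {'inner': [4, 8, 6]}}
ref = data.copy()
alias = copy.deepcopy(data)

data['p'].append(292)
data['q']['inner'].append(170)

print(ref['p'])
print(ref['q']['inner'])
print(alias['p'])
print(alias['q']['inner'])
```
[2, 5, 6, 7, 292]
[4, 8, 6, 170]
[2, 5, 6, 7]
[4, 8, 6]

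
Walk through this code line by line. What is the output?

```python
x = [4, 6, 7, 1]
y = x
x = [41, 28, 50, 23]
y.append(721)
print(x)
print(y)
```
[41, 28, 50, 23]
[4, 6, 7, 1, 721]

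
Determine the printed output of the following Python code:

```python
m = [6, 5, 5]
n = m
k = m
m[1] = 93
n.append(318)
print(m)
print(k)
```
[6, 93, 5, 318]
[6, 93, 5, 318]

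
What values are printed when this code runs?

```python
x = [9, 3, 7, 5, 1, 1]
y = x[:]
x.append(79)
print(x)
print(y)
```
[9, 3, 7, 5, 1, 1, 79]
[9, 3, 7, 5, 1, 1]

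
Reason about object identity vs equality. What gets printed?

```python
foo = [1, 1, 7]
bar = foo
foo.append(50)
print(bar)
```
[1, 1, 7, 50]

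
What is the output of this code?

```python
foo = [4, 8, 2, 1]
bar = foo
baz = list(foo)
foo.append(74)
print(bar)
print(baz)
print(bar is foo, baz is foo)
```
[4, 8, 2, 1, 74]
[4, 8, 2, 1]
True False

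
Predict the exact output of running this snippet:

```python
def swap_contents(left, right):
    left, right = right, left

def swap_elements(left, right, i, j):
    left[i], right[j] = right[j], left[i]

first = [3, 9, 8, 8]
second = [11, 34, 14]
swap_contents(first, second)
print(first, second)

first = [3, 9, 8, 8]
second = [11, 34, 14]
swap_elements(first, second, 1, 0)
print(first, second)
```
[3, 9, 8, 8] [11, 34, 14]
[3, 11, 8, 8] [9, 34, 14]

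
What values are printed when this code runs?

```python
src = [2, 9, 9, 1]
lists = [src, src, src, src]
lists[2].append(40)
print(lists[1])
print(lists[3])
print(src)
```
[2, 9, 9, 1, 40]
[2, 9, 9, 1, 40]
[2, 9, 9, 1, 40]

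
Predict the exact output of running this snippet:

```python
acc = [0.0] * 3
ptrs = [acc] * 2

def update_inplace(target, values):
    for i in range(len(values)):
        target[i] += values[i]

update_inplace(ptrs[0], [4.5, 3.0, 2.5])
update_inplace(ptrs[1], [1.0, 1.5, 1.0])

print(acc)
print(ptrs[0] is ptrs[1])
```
[5.5, 4.5, 3.5]
True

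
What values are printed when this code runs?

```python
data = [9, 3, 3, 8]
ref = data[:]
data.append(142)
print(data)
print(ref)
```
[9, 3, 3, 8, 142]
[9, 3, 3, 8]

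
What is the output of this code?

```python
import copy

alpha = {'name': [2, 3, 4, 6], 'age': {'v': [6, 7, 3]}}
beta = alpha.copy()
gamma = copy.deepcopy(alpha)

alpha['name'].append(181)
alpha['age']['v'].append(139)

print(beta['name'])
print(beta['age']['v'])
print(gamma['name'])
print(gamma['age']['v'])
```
[2, 3, 4, 6, 181]
[6, 7, 3, 139]
[2, 3, 4, 6]
[6, 7, 3]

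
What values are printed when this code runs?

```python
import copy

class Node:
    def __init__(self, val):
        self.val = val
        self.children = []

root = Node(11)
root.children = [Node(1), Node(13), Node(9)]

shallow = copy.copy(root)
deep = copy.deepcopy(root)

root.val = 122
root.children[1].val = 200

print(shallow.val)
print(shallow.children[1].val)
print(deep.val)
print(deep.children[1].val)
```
11
200
11
13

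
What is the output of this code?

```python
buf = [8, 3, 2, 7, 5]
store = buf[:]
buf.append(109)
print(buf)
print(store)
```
[8, 3, 2, 7, 5, 109]
[8, 3, 2, 7, 5]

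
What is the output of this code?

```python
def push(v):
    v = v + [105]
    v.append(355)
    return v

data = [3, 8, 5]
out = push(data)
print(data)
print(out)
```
[3, 8, 5]
[3, 8, 5, 105, 355]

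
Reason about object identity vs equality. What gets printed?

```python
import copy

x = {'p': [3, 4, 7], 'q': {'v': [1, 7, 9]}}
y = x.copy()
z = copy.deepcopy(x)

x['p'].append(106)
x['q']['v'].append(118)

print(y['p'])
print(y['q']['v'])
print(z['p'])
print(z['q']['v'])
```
[3, 4, 7, 106]
[1, 7, 9, 118]
[3, 4, 7]
[1, 7, 9]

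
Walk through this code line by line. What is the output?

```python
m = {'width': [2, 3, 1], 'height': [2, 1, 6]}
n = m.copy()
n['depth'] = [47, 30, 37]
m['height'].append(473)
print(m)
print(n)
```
{'width': [2, 3, 1], 'height': [2, 1, 6, 473]}
{'width': [2, 3, 1], 'height': [2, 1, 6, 473], 'depth': [47, 30, 37]}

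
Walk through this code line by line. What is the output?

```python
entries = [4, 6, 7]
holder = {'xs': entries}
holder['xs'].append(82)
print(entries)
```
[4, 6, 7, 82]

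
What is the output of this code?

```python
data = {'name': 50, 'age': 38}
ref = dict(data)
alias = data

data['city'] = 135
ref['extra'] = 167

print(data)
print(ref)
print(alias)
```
{'name': 50, 'age': 38, 'city': 135}
{'name': 50, 'age': 38, 'extra': 167}
{'name': 50, 'age': 38, 'city': 135}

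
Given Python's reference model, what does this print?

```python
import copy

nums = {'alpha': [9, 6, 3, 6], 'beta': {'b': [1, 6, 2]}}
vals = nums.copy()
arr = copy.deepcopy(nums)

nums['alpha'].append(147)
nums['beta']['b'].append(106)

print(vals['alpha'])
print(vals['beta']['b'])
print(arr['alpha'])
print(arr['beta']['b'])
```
[9, 6, 3, 6, 147]
[1, 6, 2, 106]
[9, 6, 3, 6]
[1, 6, 2]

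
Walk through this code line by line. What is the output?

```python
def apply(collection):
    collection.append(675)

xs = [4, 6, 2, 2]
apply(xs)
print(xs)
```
[4, 6, 2, 2, 675]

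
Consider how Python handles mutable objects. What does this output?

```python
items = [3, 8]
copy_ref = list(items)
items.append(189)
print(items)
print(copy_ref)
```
[3, 8, 189]
[3, 8]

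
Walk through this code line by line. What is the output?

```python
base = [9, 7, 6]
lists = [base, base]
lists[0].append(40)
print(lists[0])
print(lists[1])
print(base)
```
[9, 7, 6, 40]
[9, 7, 6, 40]
[9, 7, 6, 40]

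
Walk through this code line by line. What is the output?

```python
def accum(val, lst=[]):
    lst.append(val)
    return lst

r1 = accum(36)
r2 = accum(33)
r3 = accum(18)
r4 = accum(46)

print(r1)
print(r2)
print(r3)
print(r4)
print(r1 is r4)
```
[36, 33, 18, 46]
[36, 33, 18, 46]
[36, 33, 18, 46]
[36, 33, 18, 46]
True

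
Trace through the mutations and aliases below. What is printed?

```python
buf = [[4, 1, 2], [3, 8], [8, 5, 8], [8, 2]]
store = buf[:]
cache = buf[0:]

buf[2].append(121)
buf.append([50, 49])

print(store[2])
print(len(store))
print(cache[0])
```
[8, 5, 8, 121]
4
[4, 1, 2]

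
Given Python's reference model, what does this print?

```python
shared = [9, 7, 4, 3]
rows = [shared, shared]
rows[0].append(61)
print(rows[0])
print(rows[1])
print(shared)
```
[9, 7, 4, 3, 61]
[9, 7, 4, 3, 61]
[9, 7, 4, 3, 61]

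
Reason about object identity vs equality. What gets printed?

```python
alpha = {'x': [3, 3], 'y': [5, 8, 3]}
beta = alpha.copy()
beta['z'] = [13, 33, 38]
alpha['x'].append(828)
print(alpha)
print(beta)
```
{'x': [3, 3, 828], 'y': [5, 8, 3]}
{'x': [3, 3, 828], 'y': [5, 8, 3], 'z': [13, 33, 38]}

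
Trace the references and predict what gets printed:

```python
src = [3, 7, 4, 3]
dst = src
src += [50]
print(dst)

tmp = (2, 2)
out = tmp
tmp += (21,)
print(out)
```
[3, 7, 4, 3, 50]
(2, 2)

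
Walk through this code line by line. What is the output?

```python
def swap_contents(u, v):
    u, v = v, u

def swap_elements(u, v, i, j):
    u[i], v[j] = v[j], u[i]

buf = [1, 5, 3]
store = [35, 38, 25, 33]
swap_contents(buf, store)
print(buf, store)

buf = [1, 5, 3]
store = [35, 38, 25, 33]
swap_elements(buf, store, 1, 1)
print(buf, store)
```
[1, 5, 3] [35, 38, 25, 33]
[1, 38, 3] [35, 5, 25, 33]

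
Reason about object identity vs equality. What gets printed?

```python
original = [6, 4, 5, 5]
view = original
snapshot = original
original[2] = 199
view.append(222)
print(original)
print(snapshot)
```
[6, 4, 199, 5, 222]
[6, 4, 199, 5, 222]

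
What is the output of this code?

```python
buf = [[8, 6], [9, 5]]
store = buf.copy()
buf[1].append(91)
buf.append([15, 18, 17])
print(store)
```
[[8, 6], [9, 5, 91]]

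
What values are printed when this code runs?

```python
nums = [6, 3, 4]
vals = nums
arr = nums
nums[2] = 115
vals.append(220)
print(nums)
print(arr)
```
[6, 3, 115, 220]
[6, 3, 115, 220]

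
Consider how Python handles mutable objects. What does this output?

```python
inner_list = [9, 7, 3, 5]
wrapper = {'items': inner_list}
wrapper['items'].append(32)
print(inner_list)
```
[9, 7, 3, 5, 32]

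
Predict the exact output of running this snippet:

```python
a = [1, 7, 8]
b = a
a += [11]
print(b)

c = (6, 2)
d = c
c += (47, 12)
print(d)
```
[1, 7, 8, 11]
(6, 2)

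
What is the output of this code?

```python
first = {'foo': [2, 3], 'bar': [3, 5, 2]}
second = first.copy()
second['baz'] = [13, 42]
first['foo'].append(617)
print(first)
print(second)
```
{'foo': [2, 3, 617], 'bar': [3, 5, 2]}
{'foo': [2, 3, 617], 'bar': [3, 5, 2], 'baz': [13, 42]}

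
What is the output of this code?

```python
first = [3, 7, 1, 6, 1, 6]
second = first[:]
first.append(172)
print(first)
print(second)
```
[3, 7, 1, 6, 1, 6, 172]
[3, 7, 1, 6, 1, 6]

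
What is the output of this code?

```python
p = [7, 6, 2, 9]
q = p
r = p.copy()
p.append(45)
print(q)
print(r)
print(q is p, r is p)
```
[7, 6, 2, 9, 45]
[7, 6, 2, 9]
True False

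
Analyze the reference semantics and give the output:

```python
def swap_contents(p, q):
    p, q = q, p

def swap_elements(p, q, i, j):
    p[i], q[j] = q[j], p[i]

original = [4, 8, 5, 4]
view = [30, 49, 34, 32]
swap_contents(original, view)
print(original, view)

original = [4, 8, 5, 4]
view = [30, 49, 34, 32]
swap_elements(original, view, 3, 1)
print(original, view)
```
[4, 8, 5, 4] [30, 49, 34, 32]
[4, 8, 5, 49] [30, 4, 34, 32]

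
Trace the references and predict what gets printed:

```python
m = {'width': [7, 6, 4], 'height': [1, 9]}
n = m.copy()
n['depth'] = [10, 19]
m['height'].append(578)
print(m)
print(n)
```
{'width': [7, 6, 4], 'height': [1, 9, 578]}
{'width': [7, 6, 4], 'height': [1, 9, 578], 'depth': [10, 19]}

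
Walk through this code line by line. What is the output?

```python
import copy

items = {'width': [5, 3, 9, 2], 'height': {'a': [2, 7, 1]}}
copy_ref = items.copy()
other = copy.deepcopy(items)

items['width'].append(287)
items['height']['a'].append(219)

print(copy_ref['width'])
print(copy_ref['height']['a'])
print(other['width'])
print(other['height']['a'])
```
[5, 3, 9, 2, 287]
[2, 7, 1, 219]
[5, 3, 9, 2]
[2, 7, 1]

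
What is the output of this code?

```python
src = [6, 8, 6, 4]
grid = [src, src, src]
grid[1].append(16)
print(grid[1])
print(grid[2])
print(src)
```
[6, 8, 6, 4, 16]
[6, 8, 6, 4, 16]
[6, 8, 6, 4, 16]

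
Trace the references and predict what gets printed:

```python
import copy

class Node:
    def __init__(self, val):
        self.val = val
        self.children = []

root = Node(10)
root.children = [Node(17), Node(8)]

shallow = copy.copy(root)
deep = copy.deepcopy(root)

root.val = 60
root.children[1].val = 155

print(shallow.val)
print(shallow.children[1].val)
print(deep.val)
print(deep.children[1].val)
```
10
155
10
8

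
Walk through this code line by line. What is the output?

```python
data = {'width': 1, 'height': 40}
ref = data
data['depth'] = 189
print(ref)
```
{'width': 1, 'height': 40, 'depth': 189}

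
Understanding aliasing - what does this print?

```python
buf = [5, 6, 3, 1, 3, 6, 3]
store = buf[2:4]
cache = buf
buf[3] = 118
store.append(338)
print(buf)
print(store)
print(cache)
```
[5, 6, 3, 118, 3, 6, 3]
[3, 1, 338]
[5, 6, 3, 118, 3, 6, 3]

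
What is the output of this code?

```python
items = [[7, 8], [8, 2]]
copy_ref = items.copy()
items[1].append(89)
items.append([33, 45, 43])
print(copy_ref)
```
[[7, 8], [8, 2, 89]]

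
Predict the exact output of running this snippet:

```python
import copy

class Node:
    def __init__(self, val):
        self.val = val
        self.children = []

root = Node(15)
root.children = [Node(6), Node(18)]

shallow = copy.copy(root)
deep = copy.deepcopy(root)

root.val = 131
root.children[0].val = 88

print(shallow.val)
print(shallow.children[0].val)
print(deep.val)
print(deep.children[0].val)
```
15
88
15
6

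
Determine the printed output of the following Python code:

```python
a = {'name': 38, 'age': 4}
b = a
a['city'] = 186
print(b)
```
{'name': 38, 'age': 4, 'city': 186}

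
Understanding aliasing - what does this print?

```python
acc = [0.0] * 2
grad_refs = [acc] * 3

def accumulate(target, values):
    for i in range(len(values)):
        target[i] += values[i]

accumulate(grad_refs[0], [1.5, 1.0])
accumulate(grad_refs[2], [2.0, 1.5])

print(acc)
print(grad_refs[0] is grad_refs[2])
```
[3.5, 2.5]
True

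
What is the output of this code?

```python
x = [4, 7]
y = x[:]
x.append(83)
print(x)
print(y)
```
[4, 7, 83]
[4, 7]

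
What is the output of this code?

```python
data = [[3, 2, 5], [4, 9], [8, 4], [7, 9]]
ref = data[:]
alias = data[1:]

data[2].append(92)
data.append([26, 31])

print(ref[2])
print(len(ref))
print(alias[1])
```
[8, 4, 92]
4
[8, 4, 92]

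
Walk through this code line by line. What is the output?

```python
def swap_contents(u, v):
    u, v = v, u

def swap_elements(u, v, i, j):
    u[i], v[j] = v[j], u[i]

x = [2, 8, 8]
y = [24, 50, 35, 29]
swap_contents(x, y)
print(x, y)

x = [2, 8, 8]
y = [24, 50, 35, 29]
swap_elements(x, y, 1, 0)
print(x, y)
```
[2, 8, 8] [24, 50, 35, 29]
[2, 24, 8] [8, 50, 35, 29]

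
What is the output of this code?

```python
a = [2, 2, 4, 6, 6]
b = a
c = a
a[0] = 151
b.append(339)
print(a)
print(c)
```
[151, 2, 4, 6, 6, 339]
[151, 2, 4, 6, 6, 339]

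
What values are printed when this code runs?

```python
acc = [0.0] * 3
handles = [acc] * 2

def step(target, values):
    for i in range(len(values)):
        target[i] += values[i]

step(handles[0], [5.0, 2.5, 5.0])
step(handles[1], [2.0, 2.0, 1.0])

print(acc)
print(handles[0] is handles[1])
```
[7.0, 4.5, 6.0]
True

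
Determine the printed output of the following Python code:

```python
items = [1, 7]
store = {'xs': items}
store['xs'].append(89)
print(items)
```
[1, 7, 89]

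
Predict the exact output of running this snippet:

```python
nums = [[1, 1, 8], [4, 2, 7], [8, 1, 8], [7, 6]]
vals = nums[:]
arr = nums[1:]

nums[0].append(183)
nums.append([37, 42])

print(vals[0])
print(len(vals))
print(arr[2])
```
[1, 1, 8, 183]
4
[7, 6]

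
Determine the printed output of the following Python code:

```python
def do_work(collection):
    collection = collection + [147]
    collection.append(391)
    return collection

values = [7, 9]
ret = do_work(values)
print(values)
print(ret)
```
[7, 9]
[7, 9, 147, 391]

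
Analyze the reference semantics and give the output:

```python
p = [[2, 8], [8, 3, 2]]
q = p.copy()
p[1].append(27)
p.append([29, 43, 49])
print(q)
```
[[2, 8], [8, 3, 2, 27]]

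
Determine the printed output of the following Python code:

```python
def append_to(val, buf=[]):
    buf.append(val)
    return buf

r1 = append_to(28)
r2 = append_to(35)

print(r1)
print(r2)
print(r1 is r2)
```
[28, 35]
[28, 35]
True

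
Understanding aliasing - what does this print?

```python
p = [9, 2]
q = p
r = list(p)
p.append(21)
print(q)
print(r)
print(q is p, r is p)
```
[9, 2, 21]
[9, 2]
True False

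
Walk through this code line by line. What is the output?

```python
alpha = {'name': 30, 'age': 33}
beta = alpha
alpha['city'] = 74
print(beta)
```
{'name': 30, 'age': 33, 'city': 74}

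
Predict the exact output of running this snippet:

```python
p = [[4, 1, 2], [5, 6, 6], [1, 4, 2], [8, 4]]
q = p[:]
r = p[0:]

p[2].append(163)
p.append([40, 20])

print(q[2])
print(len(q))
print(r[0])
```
[1, 4, 2, 163]
4
[4, 1, 2]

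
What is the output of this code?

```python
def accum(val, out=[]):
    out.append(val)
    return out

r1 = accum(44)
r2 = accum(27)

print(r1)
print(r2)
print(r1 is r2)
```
[44, 27]
[44, 27]
True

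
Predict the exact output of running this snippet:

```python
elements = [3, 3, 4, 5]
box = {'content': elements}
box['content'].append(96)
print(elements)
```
[3, 3, 4, 5, 96]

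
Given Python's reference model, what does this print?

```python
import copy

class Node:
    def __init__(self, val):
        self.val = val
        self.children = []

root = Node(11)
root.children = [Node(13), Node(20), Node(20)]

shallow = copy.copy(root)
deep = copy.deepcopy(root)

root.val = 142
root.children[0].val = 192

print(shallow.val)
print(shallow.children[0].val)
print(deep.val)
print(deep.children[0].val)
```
11
192
11
13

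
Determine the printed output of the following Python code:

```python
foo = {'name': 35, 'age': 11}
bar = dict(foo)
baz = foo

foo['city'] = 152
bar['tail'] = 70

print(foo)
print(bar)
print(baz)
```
{'name': 35, 'age': 11, 'city': 152}
{'name': 35, 'age': 11, 'tail': 70}
{'name': 35, 'age': 11, 'city': 152}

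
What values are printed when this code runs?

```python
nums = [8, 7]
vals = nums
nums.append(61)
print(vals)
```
[8, 7, 61]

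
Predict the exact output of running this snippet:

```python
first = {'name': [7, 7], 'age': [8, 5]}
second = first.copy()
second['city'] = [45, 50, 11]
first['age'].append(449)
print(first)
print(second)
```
{'name': [7, 7], 'age': [8, 5, 449]}
{'name': [7, 7], 'age': [8, 5, 449], 'city': [45, 50, 11]}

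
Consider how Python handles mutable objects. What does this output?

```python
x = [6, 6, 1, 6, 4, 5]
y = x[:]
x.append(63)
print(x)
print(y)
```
[6, 6, 1, 6, 4, 5, 63]
[6, 6, 1, 6, 4, 5]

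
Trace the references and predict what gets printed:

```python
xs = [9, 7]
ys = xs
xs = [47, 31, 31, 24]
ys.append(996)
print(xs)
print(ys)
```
[47, 31, 31, 24]
[9, 7, 996]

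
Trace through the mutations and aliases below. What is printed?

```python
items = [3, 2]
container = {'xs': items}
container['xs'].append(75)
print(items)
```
[3, 2, 75]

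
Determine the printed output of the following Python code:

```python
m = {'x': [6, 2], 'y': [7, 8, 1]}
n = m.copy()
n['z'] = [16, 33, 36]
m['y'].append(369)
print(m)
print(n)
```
{'x': [6, 2], 'y': [7, 8, 1, 369]}
{'x': [6, 2], 'y': [7, 8, 1, 369], 'z': [16, 33, 36]}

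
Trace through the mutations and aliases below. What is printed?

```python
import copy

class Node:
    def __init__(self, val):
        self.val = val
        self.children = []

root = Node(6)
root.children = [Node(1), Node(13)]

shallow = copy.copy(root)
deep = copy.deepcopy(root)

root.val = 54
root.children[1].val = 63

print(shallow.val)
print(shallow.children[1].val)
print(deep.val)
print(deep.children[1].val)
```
6
63
6
13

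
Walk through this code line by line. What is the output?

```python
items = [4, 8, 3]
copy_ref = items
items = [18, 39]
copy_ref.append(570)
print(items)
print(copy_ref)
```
[18, 39]
[4, 8, 3, 570]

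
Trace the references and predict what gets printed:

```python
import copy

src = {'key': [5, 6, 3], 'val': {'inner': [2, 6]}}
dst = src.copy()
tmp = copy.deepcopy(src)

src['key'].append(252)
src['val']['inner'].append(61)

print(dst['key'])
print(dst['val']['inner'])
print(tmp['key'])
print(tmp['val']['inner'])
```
[5, 6, 3, 252]
[2, 6, 61]
[5, 6, 3]
[2, 6]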